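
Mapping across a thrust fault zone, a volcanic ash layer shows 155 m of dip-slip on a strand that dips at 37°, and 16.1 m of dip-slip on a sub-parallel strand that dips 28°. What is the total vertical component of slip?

101 m

throw_A = 155 × sin(37°) = 93.28 m
throw_B = 16.1 × sin(28°) = 7.558 m
total = 93.28 + 7.558 = 101 m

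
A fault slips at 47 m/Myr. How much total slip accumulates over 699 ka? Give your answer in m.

32.9 m

slip = rate × time = 47 m/Myr × 699 ka = 32.9 m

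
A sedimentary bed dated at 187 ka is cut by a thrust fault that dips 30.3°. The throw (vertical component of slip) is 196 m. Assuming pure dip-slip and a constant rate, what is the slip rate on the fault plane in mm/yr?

2.08 mm/yr

dip-slip = throw / sin(dip) = 196 m / sin(30.3°) = 388.5 m
rate = 388.5 m / 187 ka = 0.00208 m/yr = 2.08 mm/yr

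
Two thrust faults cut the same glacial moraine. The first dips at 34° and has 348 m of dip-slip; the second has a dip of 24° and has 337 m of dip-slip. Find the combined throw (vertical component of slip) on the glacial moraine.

throw_A = 348 × sin(34°) = 194.6 m
throw_B = 337 × sin(24°) = 137.1 m
total = 194.6 + 137.1 = 332 m

332 m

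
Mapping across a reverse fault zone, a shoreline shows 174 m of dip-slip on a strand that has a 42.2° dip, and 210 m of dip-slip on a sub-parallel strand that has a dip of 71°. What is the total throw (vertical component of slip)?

315 m

throw_A = 174 × sin(42.2°) = 116.9 m
throw_B = 210 × sin(71°) = 198.6 m
total = 116.9 + 198.6 = 315 m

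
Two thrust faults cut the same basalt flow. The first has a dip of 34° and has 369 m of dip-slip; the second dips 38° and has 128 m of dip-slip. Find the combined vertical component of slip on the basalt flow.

285 m

throw_A = 369 × sin(34°) = 206.3 m
throw_B = 128 × sin(38°) = 78.80 m
total = 206.3 + 78.80 = 285 m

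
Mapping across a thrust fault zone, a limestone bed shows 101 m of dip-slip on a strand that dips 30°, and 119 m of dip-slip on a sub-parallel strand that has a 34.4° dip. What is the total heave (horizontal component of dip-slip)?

186 m

heave_A = 101 × cos(30°) = 87.47 m
heave_B = 119 × cos(34.4°) = 98.19 m
total = 87.47 + 98.19 = 186 m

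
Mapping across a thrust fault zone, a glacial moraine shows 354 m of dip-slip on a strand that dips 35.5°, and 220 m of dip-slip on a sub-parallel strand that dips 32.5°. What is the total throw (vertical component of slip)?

throw_A = 354 × sin(35.5°) = 205.6 m
throw_B = 220 × sin(32.5°) = 118.2 m
total = 205.6 + 118.2 = 324 m

324 m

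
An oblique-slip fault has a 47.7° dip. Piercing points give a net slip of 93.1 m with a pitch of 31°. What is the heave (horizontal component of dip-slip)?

dip-slip = net slip × sin(rake) = 93.1 m × sin(31°) = 47.95 m
heave = dip-slip × cos(dip) = 47.95 × cos(47.7°) = 32.3 m

32.3 m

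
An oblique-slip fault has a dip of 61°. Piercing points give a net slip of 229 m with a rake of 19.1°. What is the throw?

65.5 m

dip-slip = net slip × sin(rake) = 229 m × sin(19.1°) = 74.93 m
throw = dip-slip × sin(dip) = 74.93 × sin(61°) = 65.5 m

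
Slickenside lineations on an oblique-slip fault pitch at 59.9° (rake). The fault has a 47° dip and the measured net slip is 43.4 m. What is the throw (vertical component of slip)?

27.5 m

dip-slip = net slip × sin(rake) = 43.4 m × sin(59.9°) = 37.55 m
throw = dip-slip × sin(dip) = 37.55 × sin(47°) = 27.5 m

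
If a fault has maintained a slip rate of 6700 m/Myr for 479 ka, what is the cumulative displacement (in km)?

3.21 km

slip = rate × time = 6700 m/Myr × 479 ka = 3210 m = 3.21 km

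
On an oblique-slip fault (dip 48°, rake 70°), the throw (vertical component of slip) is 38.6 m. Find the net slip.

55.3 m

dip-slip = throw / sin(dip) = 38.6 / sin(48°) = 51.94 m
net slip = dip-slip / sin(rake) = 51.94 / sin(70°) = 55.3 m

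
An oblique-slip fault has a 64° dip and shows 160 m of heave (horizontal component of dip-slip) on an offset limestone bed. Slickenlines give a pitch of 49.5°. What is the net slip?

480 m

dip-slip = heave / cos(dip) = 160 / cos(64°) = 365 m
net slip = dip-slip / sin(rake) = 365 / sin(49.5°) = 480 m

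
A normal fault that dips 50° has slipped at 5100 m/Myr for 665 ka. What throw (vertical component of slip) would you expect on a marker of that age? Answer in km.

2.60 km

dip-slip = rate × time = 5100 m/Myr × 665 ka = 3392 m
throw = dip-slip × sin(dip) = 3392 × sin(50°) = 2600 m = 2.60 km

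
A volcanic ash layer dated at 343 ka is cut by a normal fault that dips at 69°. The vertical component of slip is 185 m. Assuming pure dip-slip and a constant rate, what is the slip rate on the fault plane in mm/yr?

dip-slip = throw / sin(dip) = 185 m / sin(69°) = 198.2 m
rate = 198.2 m / 343 ka = 0.000578 m/yr = 0.578 mm/yr

0.578 mm/yr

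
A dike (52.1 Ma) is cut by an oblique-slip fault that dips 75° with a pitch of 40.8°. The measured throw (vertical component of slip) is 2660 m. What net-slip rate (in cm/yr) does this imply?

dip-slip = throw / sin(dip) = 2660 / sin(75°) = 2754 m
net slip = dip-slip / sin(rake) = 2754 / sin(40.8°) = 4214 m
rate = 4214 m / 52.1 Ma = 0.0000809 m/yr = 0.00809 cm/yr

0.00809 cm/yr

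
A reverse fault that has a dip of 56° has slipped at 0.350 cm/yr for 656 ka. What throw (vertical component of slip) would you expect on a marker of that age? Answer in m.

1900 m

dip-slip = rate × time = 0.350 cm/yr × 656 ka = 2296 m
throw = dip-slip × sin(dip) = 2296 × sin(56°) = 1900 m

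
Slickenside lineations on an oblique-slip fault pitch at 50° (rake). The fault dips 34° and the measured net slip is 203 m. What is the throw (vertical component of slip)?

87 m

dip-slip = net slip × sin(rake) = 203 m × sin(50°) = 155.5 m
throw = dip-slip × sin(dip) = 155.5 × sin(34°) = 87 m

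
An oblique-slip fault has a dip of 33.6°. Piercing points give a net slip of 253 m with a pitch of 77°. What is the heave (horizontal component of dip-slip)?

205 m

dip-slip = net slip × sin(rake) = 253 m × sin(77°) = 246.5 m
heave = dip-slip × cos(dip) = 246.5 × cos(33.6°) = 205 m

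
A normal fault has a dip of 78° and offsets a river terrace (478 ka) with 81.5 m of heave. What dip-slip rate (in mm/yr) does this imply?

dip-slip = heave / cos(dip) = 81.5 m / cos(78°) = 392 m
rate = 392 m / 478 ka = 0.000820 m/yr = 0.820 mm/yr

0.820 mm/yr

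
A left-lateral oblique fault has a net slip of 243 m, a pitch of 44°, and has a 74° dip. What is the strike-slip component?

175 m

strike-slip = net slip × cos(rake) = 243 m × cos(44°) = 175 m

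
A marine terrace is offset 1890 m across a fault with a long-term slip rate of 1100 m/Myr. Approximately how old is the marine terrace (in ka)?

1720 ka

age = offset / rate = 1890 m / (1100 m/Myr) = 1.72e+06 yr = 1720 ka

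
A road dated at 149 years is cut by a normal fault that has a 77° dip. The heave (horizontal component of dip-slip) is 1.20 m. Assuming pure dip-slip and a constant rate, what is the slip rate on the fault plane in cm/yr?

3.58 cm/yr

dip-slip = heave / cos(dip) = 1.20 m / cos(77°) = 5.334 m
rate = 5.334 m / 149 years = 0.0358 m/yr = 3.58 cm/yr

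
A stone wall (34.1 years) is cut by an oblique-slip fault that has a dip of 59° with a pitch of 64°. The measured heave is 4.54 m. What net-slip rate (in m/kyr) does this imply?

288 m/kyr

dip-slip = heave / cos(dip) = 4.54 / cos(59°) = 8.815 m
net slip = dip-slip / sin(rake) = 8.815 / sin(64°) = 9.807 m
rate = 9.807 m / 34.1 years = 0.288 m/yr = 288 m/kyr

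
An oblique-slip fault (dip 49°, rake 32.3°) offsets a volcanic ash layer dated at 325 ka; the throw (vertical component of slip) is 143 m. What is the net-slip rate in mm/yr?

1.09 mm/yr

dip-slip = throw / sin(dip) = 143 / sin(49°) = 189.5 m
net slip = dip-slip / sin(rake) = 189.5 / sin(32.3°) = 354.6 m
rate = 354.6 m / 325 ka = 0.00109 m/yr = 1.09 mm/yr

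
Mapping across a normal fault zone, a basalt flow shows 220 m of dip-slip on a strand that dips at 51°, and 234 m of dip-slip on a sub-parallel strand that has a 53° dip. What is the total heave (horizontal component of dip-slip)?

279 m

heave_A = 220 × cos(51°) = 138.5 m
heave_B = 234 × cos(53°) = 140.8 m
total = 138.5 + 140.8 = 279 m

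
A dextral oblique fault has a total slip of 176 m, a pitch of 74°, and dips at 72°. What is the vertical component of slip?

161 m

dip-slip = net slip × sin(rake) = 176 m × sin(74°) = 169.2 m
throw = dip-slip × sin(dip) = 169.2 × sin(72°) = 161 m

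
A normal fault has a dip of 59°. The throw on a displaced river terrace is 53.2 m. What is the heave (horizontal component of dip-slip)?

32 m

heave = throw / tan(dip) = 53.2 / tan(59°) = 32 m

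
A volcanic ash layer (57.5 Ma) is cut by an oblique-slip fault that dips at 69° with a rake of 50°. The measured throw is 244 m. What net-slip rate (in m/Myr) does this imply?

dip-slip = throw / sin(dip) = 244 / sin(69°) = 261.4 m
net slip = dip-slip / sin(rake) = 261.4 / sin(50°) = 341.2 m
rate = 341.2 m / 57.5 Ma = 0.00000593 m/yr = 5.93 m/Myr

5.93 m/Myr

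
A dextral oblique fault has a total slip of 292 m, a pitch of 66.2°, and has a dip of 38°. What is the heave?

211 m

dip-slip = net slip × sin(rake) = 292 m × sin(66.2°) = 267.2 m
heave = dip-slip × cos(dip) = 267.2 × cos(38°) = 211 m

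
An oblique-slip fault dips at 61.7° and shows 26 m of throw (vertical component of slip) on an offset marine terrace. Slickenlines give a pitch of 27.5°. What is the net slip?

dip-slip = throw / sin(dip) = 26 / sin(61.7°) = 29.53 m
net slip = dip-slip / sin(rake) = 29.53 / sin(27.5°) = 64 m

64 m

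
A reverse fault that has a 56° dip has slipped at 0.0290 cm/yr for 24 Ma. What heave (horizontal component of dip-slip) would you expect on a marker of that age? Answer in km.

dip-slip = rate × time = 0.0290 cm/yr × 24 Ma = 6960 m
heave = dip-slip × cos(dip) = 6960 × cos(56°) = 3890 m = 3.89 km

3.89 km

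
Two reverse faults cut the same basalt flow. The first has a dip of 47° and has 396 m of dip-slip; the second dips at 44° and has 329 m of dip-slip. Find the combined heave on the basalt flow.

507 m

heave_A = 396 × cos(47°) = 270.1 m
heave_B = 329 × cos(44°) = 236.7 m
total = 270.1 + 236.7 = 507 m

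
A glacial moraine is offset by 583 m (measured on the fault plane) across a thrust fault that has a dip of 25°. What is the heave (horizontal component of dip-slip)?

heave = dip-slip × cos(dip) = 583 m × cos(25°) = 528 m

528 m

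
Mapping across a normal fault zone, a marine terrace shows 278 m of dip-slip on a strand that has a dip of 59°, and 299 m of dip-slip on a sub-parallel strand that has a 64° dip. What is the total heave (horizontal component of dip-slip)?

274 m

heave_A = 278 × cos(59°) = 143.2 m
heave_B = 299 × cos(64°) = 131.1 m
total = 143.2 + 131.1 = 274 m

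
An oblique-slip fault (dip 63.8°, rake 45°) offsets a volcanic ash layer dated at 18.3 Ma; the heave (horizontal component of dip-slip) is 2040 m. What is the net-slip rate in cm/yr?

0.0357 cm/yr

dip-slip = heave / cos(dip) = 2040 / cos(63.8°) = 4621 m
net slip = dip-slip / sin(rake) = 4621 / sin(45°) = 6534 m
rate = 6534 m / 18.3 Ma = 0.000357 m/yr = 0.0357 cm/yr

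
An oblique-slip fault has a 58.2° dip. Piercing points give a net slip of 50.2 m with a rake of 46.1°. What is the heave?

19.1 m

dip-slip = net slip × sin(rake) = 50.2 m × sin(46.1°) = 36.17 m
heave = dip-slip × cos(dip) = 36.17 × cos(58.2°) = 19.1 m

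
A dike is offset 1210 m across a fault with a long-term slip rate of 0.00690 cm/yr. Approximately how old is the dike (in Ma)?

17.5 Ma

age = offset / rate = 1210 m / (0.00690 cm/yr) = 1.75e+07 yr = 17.5 Ma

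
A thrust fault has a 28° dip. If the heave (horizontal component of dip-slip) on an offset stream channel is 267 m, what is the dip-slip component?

302 m

dip-slip = heave / cos(dip) = 267 / cos(28°) = 302 m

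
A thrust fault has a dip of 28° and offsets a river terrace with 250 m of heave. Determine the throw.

throw = heave × tan(dip) = 250 × tan(28°) = 133 m

133 m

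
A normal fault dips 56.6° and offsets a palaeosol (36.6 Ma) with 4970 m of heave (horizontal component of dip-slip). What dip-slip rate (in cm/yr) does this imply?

0.0247 cm/yr

dip-slip = heave / cos(dip) = 4970 m / cos(56.6°) = 9028 m
rate = 9028 m / 36.6 Ma = 0.000247 m/yr = 0.0247 cm/yr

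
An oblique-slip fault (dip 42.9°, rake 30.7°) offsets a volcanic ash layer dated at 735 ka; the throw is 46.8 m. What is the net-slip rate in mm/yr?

0.183 mm/yr

dip-slip = throw / sin(dip) = 46.8 / sin(42.9°) = 68.75 m
net slip = dip-slip / sin(rake) = 68.75 / sin(30.7°) = 134.7 m
rate = 134.7 m / 735 ka = 0.000183 m/yr = 0.183 mm/yr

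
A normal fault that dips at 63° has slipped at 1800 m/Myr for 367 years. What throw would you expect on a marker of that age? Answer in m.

dip-slip = rate × time = 1800 m/Myr × 367 years = 0.6606 m
throw = dip-slip × sin(dip) = 0.6606 × sin(63°) = 0.589 m

0.589 m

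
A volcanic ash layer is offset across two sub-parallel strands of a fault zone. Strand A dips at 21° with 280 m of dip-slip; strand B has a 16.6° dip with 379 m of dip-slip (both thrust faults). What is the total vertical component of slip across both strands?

throw_A = 280 × sin(21°) = 100.3 m
throw_B = 379 × sin(16.6°) = 108.3 m
total = 100.3 + 108.3 = 209 m

209 m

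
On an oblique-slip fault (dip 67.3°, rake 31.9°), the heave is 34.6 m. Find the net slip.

170 m

dip-slip = heave / cos(dip) = 34.6 / cos(67.3°) = 89.66 m
net slip = dip-slip / sin(rake) = 89.66 / sin(31.9°) = 170 m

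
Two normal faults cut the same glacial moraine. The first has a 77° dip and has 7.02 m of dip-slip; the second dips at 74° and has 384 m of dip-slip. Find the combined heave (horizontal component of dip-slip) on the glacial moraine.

107 m

heave_A = 7.02 × cos(77°) = 1.579 m
heave_B = 384 × cos(74°) = 105.8 m
total = 1.579 + 105.8 = 107 m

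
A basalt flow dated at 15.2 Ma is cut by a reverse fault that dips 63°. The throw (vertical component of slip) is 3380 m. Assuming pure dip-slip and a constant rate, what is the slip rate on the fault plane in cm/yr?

dip-slip = throw / sin(dip) = 3380 m / sin(63°) = 3793 m
rate = 3793 m / 15.2 Ma = 0.000250 m/yr = 0.0250 cm/yr

0.0250 cm/yr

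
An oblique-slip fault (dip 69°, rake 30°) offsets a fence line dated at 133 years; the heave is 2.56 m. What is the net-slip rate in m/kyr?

107 m/kyr

dip-slip = heave / cos(dip) = 2.56 / cos(69°) = 7.143 m
net slip = dip-slip / sin(rake) = 7.143 / sin(30°) = 14.29 m
rate = 14.29 m / 133 years = 0.107 m/yr = 107 m/kyr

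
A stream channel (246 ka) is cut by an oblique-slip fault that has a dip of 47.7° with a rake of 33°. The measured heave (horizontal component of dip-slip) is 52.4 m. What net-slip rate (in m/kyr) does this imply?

dip-slip = heave / cos(dip) = 52.4 / cos(47.7°) = 77.86 m
net slip = dip-slip / sin(rake) = 77.86 / sin(33°) = 143 m
rate = 143 m / 246 ka = 0.000581 m/yr = 0.581 m/kyr

0.581 m/kyr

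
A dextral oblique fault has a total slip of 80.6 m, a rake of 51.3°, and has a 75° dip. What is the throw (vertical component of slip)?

dip-slip = net slip × sin(rake) = 80.6 m × sin(51.3°) = 62.90 m
throw = dip-slip × sin(dip) = 62.90 × sin(75°) = 60.8 m

60.8 m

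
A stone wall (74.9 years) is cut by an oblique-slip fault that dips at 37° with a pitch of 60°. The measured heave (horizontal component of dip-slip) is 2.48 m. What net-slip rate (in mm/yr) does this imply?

47.9 mm/yr

dip-slip = heave / cos(dip) = 2.48 / cos(37°) = 3.105 m
net slip = dip-slip / sin(rake) = 3.105 / sin(60°) = 3.586 m
rate = 3.586 m / 74.9 years = 0.0479 m/yr = 47.9 mm/yr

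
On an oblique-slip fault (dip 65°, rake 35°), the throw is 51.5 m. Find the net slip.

99.1 m

dip-slip = throw / sin(dip) = 51.5 / sin(65°) = 56.82 m
net slip = dip-slip / sin(rake) = 56.82 / sin(35°) = 99.1 m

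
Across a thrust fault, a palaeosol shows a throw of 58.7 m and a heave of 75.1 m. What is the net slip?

net slip = √(throw² + heave²) = √(58.7² + 75.1²) = 95.3 m

95.3 m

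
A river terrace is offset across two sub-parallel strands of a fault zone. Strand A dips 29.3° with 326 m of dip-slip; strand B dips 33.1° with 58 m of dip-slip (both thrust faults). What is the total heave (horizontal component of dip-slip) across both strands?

333 m

heave_A = 326 × cos(29.3°) = 284.3 m
heave_B = 58 × cos(33.1°) = 48.59 m
total = 284.3 + 48.59 = 333 m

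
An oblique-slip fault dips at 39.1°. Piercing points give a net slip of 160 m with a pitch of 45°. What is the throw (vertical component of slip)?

71.4 m

dip-slip = net slip × sin(rake) = 160 m × sin(45°) = 113.1 m
throw = dip-slip × sin(dip) = 113.1 × sin(39.1°) = 71.4 m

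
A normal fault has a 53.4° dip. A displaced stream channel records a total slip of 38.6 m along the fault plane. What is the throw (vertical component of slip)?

31 m

throw = dip-slip × sin(dip) = 38.6 m × sin(53.4°) = 31 m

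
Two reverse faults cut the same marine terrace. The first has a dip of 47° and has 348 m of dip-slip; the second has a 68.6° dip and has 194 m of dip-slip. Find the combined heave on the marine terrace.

heave_A = 348 × cos(47°) = 237.3 m
heave_B = 194 × cos(68.6°) = 70.79 m
total = 237.3 + 70.79 = 308 m

308 m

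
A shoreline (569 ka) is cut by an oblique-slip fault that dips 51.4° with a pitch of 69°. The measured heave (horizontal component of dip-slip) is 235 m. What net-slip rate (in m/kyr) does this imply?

dip-slip = heave / cos(dip) = 235 / cos(51.4°) = 376.7 m
net slip = dip-slip / sin(rake) = 376.7 / sin(69°) = 403.5 m
rate = 403.5 m / 569 ka = 0.000709 m/yr = 0.709 m/kyr

0.709 m/kyr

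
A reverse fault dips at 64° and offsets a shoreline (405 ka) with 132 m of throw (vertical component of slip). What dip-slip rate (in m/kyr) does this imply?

dip-slip = throw / sin(dip) = 132 m / sin(64°) = 146.9 m
rate = 146.9 m / 405 ka = 0.000363 m/yr = 0.363 m/kyr

0.363 m/kyr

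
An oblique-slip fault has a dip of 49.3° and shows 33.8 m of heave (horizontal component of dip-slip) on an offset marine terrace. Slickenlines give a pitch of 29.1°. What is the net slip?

dip-slip = heave / cos(dip) = 33.8 / cos(49.3°) = 51.83 m
net slip = dip-slip / sin(rake) = 51.83 / sin(29.1°) = 107 m

107 m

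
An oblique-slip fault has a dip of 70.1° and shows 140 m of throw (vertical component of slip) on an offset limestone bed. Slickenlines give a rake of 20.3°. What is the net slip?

429 m

dip-slip = throw / sin(dip) = 140 / sin(70.1°) = 148.9 m
net slip = dip-slip / sin(rake) = 148.9 / sin(20.3°) = 429 m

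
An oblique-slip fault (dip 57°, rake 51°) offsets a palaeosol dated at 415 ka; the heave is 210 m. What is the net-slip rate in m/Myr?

dip-slip = heave / cos(dip) = 210 / cos(57°) = 385.6 m
net slip = dip-slip / sin(rake) = 385.6 / sin(51°) = 496.1 m
rate = 496.1 m / 415 ka = 0.00120 m/yr = 1200 m/Myr

1200 m/Myr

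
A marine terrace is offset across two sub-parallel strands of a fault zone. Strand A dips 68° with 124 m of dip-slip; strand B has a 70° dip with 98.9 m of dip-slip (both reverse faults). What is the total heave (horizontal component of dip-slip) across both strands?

80.3 m

heave_A = 124 × cos(68°) = 46.45 m
heave_B = 98.9 × cos(70°) = 33.83 m
total = 46.45 + 33.83 = 80.3 m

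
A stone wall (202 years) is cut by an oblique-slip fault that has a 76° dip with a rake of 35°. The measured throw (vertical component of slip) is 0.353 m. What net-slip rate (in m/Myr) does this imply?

3140 m/Myr

dip-slip = throw / sin(dip) = 0.353 / sin(76°) = 0.3638 m
net slip = dip-slip / sin(rake) = 0.3638 / sin(35°) = 0.6343 m
rate = 0.6343 m / 202 years = 0.00314 m/yr = 3140 m/Myr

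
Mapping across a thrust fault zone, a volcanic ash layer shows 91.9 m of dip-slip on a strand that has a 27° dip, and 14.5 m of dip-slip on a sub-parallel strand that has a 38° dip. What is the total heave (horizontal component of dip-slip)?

heave_A = 91.9 × cos(27°) = 81.88 m
heave_B = 14.5 × cos(38°) = 11.43 m
total = 81.88 + 11.43 = 93.3 m

93.3 m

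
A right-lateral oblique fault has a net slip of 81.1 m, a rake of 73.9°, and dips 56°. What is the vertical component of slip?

dip-slip = net slip × sin(rake) = 81.1 m × sin(73.9°) = 77.92 m
throw = dip-slip × sin(dip) = 77.92 × sin(56°) = 64.6 m

64.6 m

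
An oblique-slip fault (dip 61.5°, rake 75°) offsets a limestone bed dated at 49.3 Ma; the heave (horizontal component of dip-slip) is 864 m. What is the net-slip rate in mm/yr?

0.0380 mm/yr

dip-slip = heave / cos(dip) = 864 / cos(61.5°) = 1811 m
net slip = dip-slip / sin(rake) = 1811 / sin(75°) = 1875 m
rate = 1875 m / 49.3 Ma = 0.0000380 m/yr = 0.0380 mm/yr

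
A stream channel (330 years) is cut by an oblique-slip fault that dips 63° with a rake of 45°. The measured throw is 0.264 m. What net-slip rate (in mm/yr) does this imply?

dip-slip = throw / sin(dip) = 0.264 / sin(63°) = 0.2963 m
net slip = dip-slip / sin(rake) = 0.2963 / sin(45°) = 0.4190 m
rate = 0.4190 m / 330 years = 0.00127 m/yr = 1.27 mm/yr

1.27 mm/yr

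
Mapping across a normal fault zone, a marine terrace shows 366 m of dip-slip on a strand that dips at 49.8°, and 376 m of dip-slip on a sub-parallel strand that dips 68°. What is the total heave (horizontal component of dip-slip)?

heave_A = 366 × cos(49.8°) = 236.2 m
heave_B = 376 × cos(68°) = 140.9 m
total = 236.2 + 140.9 = 377 m

377 m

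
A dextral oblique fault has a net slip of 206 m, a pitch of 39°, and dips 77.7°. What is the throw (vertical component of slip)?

127 m

dip-slip = net slip × sin(rake) = 206 m × sin(39°) = 129.6 m
throw = dip-slip × sin(dip) = 129.6 × sin(77.7°) = 127 m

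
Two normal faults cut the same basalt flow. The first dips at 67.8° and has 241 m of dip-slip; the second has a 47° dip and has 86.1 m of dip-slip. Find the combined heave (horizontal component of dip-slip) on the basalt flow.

heave_A = 241 × cos(67.8°) = 91.06 m
heave_B = 86.1 × cos(47°) = 58.72 m
total = 91.06 + 58.72 = 150 m

150 m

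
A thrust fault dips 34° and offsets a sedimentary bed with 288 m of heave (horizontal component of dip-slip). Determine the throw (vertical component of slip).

throw = heave × tan(dip) = 288 × tan(34°) = 194 m

194 m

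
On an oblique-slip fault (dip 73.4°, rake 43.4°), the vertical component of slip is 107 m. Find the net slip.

dip-slip = throw / sin(dip) = 107 / sin(73.4°) = 111.7 m
net slip = dip-slip / sin(rake) = 111.7 / sin(43.4°) = 163 m

163 m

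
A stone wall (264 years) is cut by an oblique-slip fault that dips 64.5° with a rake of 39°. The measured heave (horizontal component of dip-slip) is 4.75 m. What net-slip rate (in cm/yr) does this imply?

6.64 cm/yr

dip-slip = heave / cos(dip) = 4.75 / cos(64.5°) = 11.03 m
net slip = dip-slip / sin(rake) = 11.03 / sin(39°) = 17.53 m
rate = 17.53 m / 264 years = 0.0664 m/yr = 6.64 cm/yr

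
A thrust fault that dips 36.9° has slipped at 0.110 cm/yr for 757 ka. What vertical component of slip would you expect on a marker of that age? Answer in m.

dip-slip = rate × time = 0.110 cm/yr × 757 ka = 832.7 m
throw = dip-slip × sin(dip) = 832.7 × sin(36.9°) = 500 m

500 m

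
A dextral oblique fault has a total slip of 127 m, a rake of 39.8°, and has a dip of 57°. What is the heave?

dip-slip = net slip × sin(rake) = 127 m × sin(39.8°) = 81.29 m
heave = dip-slip × cos(dip) = 81.29 × cos(57°) = 44.3 m

44.3 m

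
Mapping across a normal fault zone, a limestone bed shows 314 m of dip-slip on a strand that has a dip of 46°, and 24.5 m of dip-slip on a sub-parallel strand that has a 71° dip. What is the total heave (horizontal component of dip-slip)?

226 m

heave_A = 314 × cos(46°) = 218.1 m
heave_B = 24.5 × cos(71°) = 7.976 m
total = 218.1 + 7.976 = 226 m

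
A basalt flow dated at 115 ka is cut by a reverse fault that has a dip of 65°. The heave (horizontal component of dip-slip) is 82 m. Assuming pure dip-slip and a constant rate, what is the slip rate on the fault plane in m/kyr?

1.69 m/kyr

dip-slip = heave / cos(dip) = 82 m / cos(65°) = 194 m
rate = 194 m / 115 ka = 0.00169 m/yr = 1.69 m/kyr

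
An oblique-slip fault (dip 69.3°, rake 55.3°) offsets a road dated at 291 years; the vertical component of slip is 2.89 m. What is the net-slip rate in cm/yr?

1.29 cm/yr

dip-slip = throw / sin(dip) = 2.89 / sin(69.3°) = 3.089 m
net slip = dip-slip / sin(rake) = 3.089 / sin(55.3°) = 3.758 m
rate = 3.758 m / 291 years = 0.0129 m/yr = 1.29 cm/yr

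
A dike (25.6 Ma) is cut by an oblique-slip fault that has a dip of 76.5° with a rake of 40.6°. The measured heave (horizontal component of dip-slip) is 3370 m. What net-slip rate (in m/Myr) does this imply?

dip-slip = heave / cos(dip) = 3370 / cos(76.5°) = 14440 m
net slip = dip-slip / sin(rake) = 14440 / sin(40.6°) = 22180 m
rate = 22180 m / 25.6 Ma = 0.000867 m/yr = 867 m/Myr

867 m/Myr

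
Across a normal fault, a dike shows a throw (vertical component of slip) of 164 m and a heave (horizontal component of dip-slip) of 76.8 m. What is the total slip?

181 m

net slip = √(throw² + heave²) = √(164² + 76.8²) = 181 m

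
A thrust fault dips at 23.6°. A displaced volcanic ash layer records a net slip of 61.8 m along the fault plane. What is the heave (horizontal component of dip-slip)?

heave = dip-slip × cos(dip) = 61.8 m × cos(23.6°) = 56.6 m

56.6 m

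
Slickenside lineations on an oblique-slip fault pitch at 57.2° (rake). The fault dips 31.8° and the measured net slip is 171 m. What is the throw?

75.7 m

dip-slip = net slip × sin(rake) = 171 m × sin(57.2°) = 143.7 m
throw = dip-slip × sin(dip) = 143.7 × sin(31.8°) = 75.7 m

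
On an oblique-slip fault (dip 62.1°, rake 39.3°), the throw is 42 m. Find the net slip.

75 m

dip-slip = throw / sin(dip) = 42 / sin(62.1°) = 47.52 m
net slip = dip-slip / sin(rake) = 47.52 / sin(39.3°) = 75 m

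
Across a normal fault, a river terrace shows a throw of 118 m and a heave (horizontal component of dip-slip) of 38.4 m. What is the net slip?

net slip = √(throw² + heave²) = √(118² + 38.4²) = 124 m

124 m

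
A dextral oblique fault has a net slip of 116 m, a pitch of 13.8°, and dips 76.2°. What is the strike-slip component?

strike-slip = net slip × cos(rake) = 116 m × cos(13.8°) = 113 m

113 m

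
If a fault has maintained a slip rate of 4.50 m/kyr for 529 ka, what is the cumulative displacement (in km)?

2.38 km

slip = rate × time = 4.50 m/kyr × 529 ka = 2380 m = 2.38 km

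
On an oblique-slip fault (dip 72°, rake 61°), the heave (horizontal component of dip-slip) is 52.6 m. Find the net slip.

dip-slip = heave / cos(dip) = 52.6 / cos(72°) = 170.2 m
net slip = dip-slip / sin(rake) = 170.2 / sin(61°) = 195 m

195 m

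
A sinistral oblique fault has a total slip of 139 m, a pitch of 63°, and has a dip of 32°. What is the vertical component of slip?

65.6 m

dip-slip = net slip × sin(rake) = 139 m × sin(63°) = 123.8 m
throw = dip-slip × sin(dip) = 123.8 × sin(32°) = 65.6 m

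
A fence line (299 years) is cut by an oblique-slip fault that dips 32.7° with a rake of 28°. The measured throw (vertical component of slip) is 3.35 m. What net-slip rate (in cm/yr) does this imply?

4.42 cm/yr

dip-slip = throw / sin(dip) = 3.35 / sin(32.7°) = 6.201 m
net slip = dip-slip / sin(rake) = 6.201 / sin(28°) = 13.21 m
rate = 13.21 m / 299 years = 0.0442 m/yr = 4.42 cm/yr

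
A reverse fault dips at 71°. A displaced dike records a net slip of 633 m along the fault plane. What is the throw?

599 m

throw = dip-slip × sin(dip) = 633 m × sin(71°) = 599 m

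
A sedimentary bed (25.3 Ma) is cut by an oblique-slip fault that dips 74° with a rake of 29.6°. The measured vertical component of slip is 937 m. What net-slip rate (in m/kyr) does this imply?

0.0780 m/kyr

dip-slip = throw / sin(dip) = 937 / sin(74°) = 974.8 m
net slip = dip-slip / sin(rake) = 974.8 / sin(29.6°) = 1973 m
rate = 1973 m / 25.3 Ma = 0.0000780 m/yr = 0.0780 m/kyr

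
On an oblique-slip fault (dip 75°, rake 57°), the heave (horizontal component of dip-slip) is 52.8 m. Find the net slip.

dip-slip = heave / cos(dip) = 52.8 / cos(75°) = 204 m
net slip = dip-slip / sin(rake) = 204 / sin(57°) = 243 m

243 m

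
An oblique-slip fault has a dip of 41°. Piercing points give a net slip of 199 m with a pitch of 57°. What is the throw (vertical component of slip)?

109 m

dip-slip = net slip × sin(rake) = 199 m × sin(57°) = 166.9 m
throw = dip-slip × sin(dip) = 166.9 × sin(41°) = 109 m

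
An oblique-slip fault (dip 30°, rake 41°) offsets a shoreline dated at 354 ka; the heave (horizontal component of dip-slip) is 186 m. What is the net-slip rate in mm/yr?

dip-slip = heave / cos(dip) = 186 / cos(30°) = 214.8 m
net slip = dip-slip / sin(rake) = 214.8 / sin(41°) = 327.4 m
rate = 327.4 m / 354 ka = 0.000925 m/yr = 0.925 mm/yr

0.925 mm/yr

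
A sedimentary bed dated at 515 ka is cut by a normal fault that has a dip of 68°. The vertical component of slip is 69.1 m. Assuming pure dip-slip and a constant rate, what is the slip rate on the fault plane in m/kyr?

dip-slip = throw / sin(dip) = 69.1 m / sin(68°) = 74.53 m
rate = 74.53 m / 515 ka = 0.000145 m/yr = 0.145 m/kyr

0.145 m/kyr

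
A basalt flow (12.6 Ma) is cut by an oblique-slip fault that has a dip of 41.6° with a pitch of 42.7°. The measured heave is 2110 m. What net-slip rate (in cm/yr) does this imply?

dip-slip = heave / cos(dip) = 2110 / cos(41.6°) = 2822 m
net slip = dip-slip / sin(rake) = 2822 / sin(42.7°) = 4161 m
rate = 4161 m / 12.6 Ma = 0.000330 m/yr = 0.0330 cm/yr

0.0330 cm/yr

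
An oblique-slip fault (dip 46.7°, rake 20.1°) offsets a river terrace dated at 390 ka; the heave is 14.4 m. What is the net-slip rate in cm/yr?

0.0157 cm/yr

dip-slip = heave / cos(dip) = 14.4 / cos(46.7°) = 21 m
net slip = dip-slip / sin(rake) = 21 / sin(20.1°) = 61.10 m
rate = 61.10 m / 390 ka = 0.000157 m/yr = 0.0157 cm/yr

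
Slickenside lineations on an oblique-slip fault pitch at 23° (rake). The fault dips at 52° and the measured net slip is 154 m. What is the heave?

dip-slip = net slip × sin(rake) = 154 m × sin(23°) = 60.17 m
heave = dip-slip × cos(dip) = 60.17 × cos(52°) = 37 m

37 m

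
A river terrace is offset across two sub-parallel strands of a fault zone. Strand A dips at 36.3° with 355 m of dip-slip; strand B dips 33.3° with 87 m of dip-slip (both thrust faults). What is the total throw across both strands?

258 m

throw_A = 355 × sin(36.3°) = 210.2 m
throw_B = 87 × sin(33.3°) = 47.76 m
total = 210.2 + 47.76 = 258 m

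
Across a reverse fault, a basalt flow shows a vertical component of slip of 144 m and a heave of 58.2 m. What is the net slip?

net slip = √(throw² + heave²) = √(144² + 58.2²) = 155 m

155 m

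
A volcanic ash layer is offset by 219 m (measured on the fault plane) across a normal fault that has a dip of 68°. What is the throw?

throw = dip-slip × sin(dip) = 219 m × sin(68°) = 203 m

203 m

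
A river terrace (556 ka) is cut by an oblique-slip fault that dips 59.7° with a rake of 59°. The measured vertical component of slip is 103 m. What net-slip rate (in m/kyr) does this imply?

dip-slip = throw / sin(dip) = 103 / sin(59.7°) = 119.3 m
net slip = dip-slip / sin(rake) = 119.3 / sin(59°) = 139.2 m
rate = 139.2 m / 556 ka = 0.000250 m/yr = 0.250 m/kyr

0.250 m/kyr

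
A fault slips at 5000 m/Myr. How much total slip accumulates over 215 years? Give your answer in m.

1.07 m

slip = rate × time = 5000 m/Myr × 215 years = 1.07 m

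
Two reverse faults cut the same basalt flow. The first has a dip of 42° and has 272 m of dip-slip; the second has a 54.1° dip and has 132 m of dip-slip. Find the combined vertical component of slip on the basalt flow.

289 m

throw_A = 272 × sin(42°) = 182 m
throw_B = 132 × sin(54.1°) = 106.9 m
total = 182 + 106.9 = 289 m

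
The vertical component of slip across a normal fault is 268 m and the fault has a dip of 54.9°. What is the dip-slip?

328 m

dip-slip = throw / sin(dip) = 268 / sin(54.9°) = 328 m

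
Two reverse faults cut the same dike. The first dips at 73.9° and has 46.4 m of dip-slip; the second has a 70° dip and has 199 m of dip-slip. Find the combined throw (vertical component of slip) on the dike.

throw_A = 46.4 × sin(73.9°) = 44.58 m
throw_B = 199 × sin(70°) = 187 m
total = 44.58 + 187 = 232 m

232 m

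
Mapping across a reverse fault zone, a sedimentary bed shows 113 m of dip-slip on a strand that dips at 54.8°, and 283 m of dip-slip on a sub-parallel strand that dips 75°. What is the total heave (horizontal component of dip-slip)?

138 m

heave_A = 113 × cos(54.8°) = 65.14 m
heave_B = 283 × cos(75°) = 73.25 m
total = 65.14 + 73.25 = 138 m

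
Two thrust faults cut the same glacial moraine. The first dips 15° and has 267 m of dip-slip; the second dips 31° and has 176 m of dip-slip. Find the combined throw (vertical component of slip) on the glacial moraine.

throw_A = 267 × sin(15°) = 69.10 m
throw_B = 176 × sin(31°) = 90.65 m
total = 69.10 + 90.65 = 160 m

160 m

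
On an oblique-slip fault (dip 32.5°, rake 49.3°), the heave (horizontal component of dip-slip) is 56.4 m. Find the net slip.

dip-slip = heave / cos(dip) = 56.4 / cos(32.5°) = 66.87 m
net slip = dip-slip / sin(rake) = 66.87 / sin(49.3°) = 88.2 m

88.2 m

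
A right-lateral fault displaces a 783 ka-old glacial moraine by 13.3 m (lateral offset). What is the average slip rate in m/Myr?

rate = 13.3 m / 783 ka = 0.0000170 m/yr = 17 m/Myr

17 m/Myr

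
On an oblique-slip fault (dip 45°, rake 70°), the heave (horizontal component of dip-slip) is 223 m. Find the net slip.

336 m

dip-slip = heave / cos(dip) = 223 / cos(45°) = 315.4 m
net slip = dip-slip / sin(rake) = 315.4 / sin(70°) = 336 m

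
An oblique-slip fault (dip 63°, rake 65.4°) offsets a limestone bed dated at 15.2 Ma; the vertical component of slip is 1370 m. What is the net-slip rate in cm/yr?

dip-slip = throw / sin(dip) = 1370 / sin(63°) = 1538 m
net slip = dip-slip / sin(rake) = 1538 / sin(65.4°) = 1691 m
rate = 1691 m / 15.2 Ma = 0.000111 m/yr = 0.0111 cm/yr

0.0111 cm/yr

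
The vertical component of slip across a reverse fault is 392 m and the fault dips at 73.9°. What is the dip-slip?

dip-slip = throw / sin(dip) = 392 / sin(73.9°) = 408 m

408 m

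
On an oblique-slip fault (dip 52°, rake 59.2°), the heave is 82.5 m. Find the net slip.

156 m

dip-slip = heave / cos(dip) = 82.5 / cos(52°) = 134 m
net slip = dip-slip / sin(rake) = 134 / sin(59.2°) = 156 m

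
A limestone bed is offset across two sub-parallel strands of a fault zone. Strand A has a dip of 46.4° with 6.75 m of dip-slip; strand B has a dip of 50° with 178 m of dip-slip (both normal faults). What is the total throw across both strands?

throw_A = 6.75 × sin(46.4°) = 4.888 m
throw_B = 178 × sin(50°) = 136.4 m
total = 4.888 + 136.4 = 141 m

141 m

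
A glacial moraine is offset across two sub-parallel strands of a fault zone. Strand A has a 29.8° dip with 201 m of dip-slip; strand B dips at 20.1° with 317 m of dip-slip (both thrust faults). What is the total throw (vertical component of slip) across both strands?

209 m

throw_A = 201 × sin(29.8°) = 99.89 m
throw_B = 317 × sin(20.1°) = 108.9 m
total = 99.89 + 108.9 = 209 m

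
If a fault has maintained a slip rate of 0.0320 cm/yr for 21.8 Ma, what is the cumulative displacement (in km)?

slip = rate × time = 0.0320 cm/yr × 21.8 Ma = 6980 m = 6.98 km

6.98 km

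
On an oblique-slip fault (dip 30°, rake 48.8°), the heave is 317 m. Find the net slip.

486 m

dip-slip = heave / cos(dip) = 317 / cos(30°) = 366 m
net slip = dip-slip / sin(rake) = 366 / sin(48.8°) = 486 m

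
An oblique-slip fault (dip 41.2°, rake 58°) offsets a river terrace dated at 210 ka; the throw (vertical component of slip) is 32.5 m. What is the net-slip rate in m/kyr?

0.277 m/kyr

dip-slip = throw / sin(dip) = 32.5 / sin(41.2°) = 49.34 m
net slip = dip-slip / sin(rake) = 49.34 / sin(58°) = 58.18 m
rate = 58.18 m / 210 ka = 0.000277 m/yr = 0.277 m/kyr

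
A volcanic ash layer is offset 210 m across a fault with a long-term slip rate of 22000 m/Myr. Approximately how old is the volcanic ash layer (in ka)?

age = offset / rate = 210 m / (22000 m/Myr) = 9550 yr = 9.55 ka

9.55 ka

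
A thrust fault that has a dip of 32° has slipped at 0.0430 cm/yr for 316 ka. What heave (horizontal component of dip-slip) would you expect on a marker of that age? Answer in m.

115 m

dip-slip = rate × time = 0.0430 cm/yr × 316 ka = 135.9 m
heave = dip-slip × cos(dip) = 135.9 × cos(32°) = 115 m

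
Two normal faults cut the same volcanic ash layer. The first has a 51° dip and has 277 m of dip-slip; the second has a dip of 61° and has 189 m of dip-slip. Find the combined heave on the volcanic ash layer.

266 m

heave_A = 277 × cos(51°) = 174.3 m
heave_B = 189 × cos(61°) = 91.63 m
total = 174.3 + 91.63 = 266 m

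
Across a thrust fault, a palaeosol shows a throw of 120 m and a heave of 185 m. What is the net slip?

221 m

net slip = √(throw² + heave²) = √(120² + 185²) = 221 m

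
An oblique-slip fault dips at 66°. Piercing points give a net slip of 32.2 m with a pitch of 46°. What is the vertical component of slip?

dip-slip = net slip × sin(rake) = 32.2 m × sin(46°) = 23.16 m
throw = dip-slip × sin(dip) = 23.16 × sin(66°) = 21.2 m

21.2 m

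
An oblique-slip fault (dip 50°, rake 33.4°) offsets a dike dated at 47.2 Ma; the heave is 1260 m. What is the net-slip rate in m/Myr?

75.4 m/Myr

dip-slip = heave / cos(dip) = 1260 / cos(50°) = 1960 m
net slip = dip-slip / sin(rake) = 1960 / sin(33.4°) = 3561 m
rate = 3561 m / 47.2 Ma = 0.0000754 m/yr = 75.4 m/Myr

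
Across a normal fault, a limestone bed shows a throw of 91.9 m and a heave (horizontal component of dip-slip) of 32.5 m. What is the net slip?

net slip = √(throw² + heave²) = √(91.9² + 32.5²) = 97.5 m

97.5 m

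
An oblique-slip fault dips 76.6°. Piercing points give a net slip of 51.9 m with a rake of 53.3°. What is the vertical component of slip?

40.5 m

dip-slip = net slip × sin(rake) = 51.9 m × sin(53.3°) = 41.61 m
throw = dip-slip × sin(dip) = 41.61 × sin(76.6°) = 40.5 m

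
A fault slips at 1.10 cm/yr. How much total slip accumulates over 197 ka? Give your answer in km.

slip = rate × time = 1.10 cm/yr × 197 ka = 2170 m = 2.17 km

2.17 km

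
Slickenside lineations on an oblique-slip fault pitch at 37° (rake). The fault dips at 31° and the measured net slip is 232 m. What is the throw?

71.9 m

dip-slip = net slip × sin(rake) = 232 m × sin(37°) = 139.6 m
throw = dip-slip × sin(dip) = 139.6 × sin(31°) = 71.9 m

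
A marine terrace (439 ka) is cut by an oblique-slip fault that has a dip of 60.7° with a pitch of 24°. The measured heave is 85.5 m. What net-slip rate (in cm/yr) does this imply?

dip-slip = heave / cos(dip) = 85.5 / cos(60.7°) = 174.7 m
net slip = dip-slip / sin(rake) = 174.7 / sin(24°) = 429.5 m
rate = 429.5 m / 439 ka = 0.000978 m/yr = 0.0978 cm/yr

0.0978 cm/yr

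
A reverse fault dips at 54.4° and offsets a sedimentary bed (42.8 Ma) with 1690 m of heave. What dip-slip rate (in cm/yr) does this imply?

dip-slip = heave / cos(dip) = 1690 m / cos(54.4°) = 2903 m
rate = 2903 m / 42.8 Ma = 0.0000678 m/yr = 0.00678 cm/yr

0.00678 cm/yr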